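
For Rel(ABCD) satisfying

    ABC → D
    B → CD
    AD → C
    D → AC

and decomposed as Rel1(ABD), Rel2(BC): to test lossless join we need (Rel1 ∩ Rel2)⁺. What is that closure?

ABCD

Rel1 ∩ Rel2 = {B}.
B → CD applies, adding CD
D → AC applies, adding A
Closure: {ABCD}.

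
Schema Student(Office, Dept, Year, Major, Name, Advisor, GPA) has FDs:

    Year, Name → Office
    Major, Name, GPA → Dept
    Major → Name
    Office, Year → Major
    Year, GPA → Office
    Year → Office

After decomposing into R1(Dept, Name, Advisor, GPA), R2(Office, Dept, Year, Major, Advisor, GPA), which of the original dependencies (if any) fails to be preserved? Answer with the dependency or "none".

Check Major → Name: no single fragment contains all of {Major, Name}, and the restricted closure of {Major} across the fragments never reaches {Name}.
Year, Name → Office is preserved.
Major, Name, GPA → Dept is preserved.
Office, Year → Major is preserved.
Year, GPA → Office is preserved.
Year → Office is preserved.

Major → Name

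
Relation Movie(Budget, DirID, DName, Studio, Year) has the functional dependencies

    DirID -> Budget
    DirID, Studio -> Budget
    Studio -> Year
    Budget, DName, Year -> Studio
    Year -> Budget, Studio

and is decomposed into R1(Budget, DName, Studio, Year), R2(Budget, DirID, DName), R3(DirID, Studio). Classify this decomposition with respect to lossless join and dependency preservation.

lossy but dependency-preserving

Lossless test (chase): Rows 2 and 3 agree on DirID; apply DirID→Budget and equate their Budget entries. Rows 1 and 3 agree on Studio; apply Studio→Year and equate their Year entries. No row becomes fully distinguished — the join is lossy.
Dependency preservation: DirID, Studio → Budget is not contained in any single fragment, but the restricted closure of its left-hand side across the fragments still reaches the right-hand side; the remaining FDs each lie inside some fragment. All dependencies are preserved.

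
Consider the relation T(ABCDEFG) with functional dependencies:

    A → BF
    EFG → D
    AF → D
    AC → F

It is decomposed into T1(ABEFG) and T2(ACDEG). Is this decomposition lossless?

Common attributes: T1 ∩ T2 = {AEG}.
Closure of {AEG}: A → BF applies, adding BF; EFG → D applies, adding D. So (AEG)⁺ = {ABDEFG}.
This closure contains every attribute of T1, so T1 ∩ T2 → T1. The join is lossless.

Yes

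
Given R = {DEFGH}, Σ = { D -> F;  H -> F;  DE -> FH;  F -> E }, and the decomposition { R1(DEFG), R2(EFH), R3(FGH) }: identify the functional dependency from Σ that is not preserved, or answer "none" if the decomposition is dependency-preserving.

Check DE → FH: no single fragment contains all of {DEFH}, and the restricted closure of {DE} across the fragments never reaches {FH}.
D → F is preserved.
H → F is preserved.
F → E is preserved.

DE -> FH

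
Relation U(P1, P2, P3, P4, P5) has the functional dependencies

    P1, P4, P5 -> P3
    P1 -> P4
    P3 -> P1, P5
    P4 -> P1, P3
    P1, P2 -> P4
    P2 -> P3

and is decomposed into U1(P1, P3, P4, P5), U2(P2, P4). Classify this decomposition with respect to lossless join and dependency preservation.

Lossless test: (P4)⁺ = {P1, P3, P4, P5}, which contains all of one fragment — lossless.
Dependency preservation: P1, P2 → P4; P2 → P3 are not contained in any single fragment, but the restricted closure of each left-hand side across the fragments still reaches the right-hand side; the remaining FDs each lie inside some fragment. All dependencies are preserved.

lossless and dependency-preserving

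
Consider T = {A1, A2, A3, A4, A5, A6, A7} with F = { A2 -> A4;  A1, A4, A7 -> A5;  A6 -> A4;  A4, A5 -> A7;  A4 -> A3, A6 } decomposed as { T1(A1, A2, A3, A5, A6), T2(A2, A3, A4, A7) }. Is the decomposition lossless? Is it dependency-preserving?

Lossless test: (A2, A3)⁺ = {A2, A3, A4, A6}, which is a superkey of neither fragment — lossy.
Dependency preservation: the restricted closure of {A1, A4, A7} across the fragments never reaches {A5}, so A1, A4, A7 → A5 cannot be enforced without a join — not preserved.

lossy and not dependency-preserving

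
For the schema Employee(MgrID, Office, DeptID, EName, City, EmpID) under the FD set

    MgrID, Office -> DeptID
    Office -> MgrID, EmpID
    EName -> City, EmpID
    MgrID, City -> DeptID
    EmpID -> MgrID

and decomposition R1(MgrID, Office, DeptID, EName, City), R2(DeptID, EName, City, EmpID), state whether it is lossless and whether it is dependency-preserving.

lossless but not dependency-preserving

Lossless test: (DeptID, EName, City)⁺ = {MgrID, DeptID, EName, City, EmpID}, which contains all of one fragment — lossless.
Dependency preservation: the restricted closure of {Office} across the fragments never reaches {MgrID, EmpID}, so Office → MgrID, EmpID cannot be enforced without a join — not preserved.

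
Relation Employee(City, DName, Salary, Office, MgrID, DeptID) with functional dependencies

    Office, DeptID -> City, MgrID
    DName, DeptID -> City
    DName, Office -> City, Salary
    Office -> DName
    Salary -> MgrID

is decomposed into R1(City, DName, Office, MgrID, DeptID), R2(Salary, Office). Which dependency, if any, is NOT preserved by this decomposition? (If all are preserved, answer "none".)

Check Salary → MgrID: no single fragment contains all of {Salary, MgrID}, and the restricted closure of {Salary} across the fragments never reaches {MgrID}.
Office, DeptID → City, MgrID is preserved.
DName, DeptID → City is preserved.
DName, Office → City, Salary is preserved.
Office → DName is preserved.

Salary -> MgrID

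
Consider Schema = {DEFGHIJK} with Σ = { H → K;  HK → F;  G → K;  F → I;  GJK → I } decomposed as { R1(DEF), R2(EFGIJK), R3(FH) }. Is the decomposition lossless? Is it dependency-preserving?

lossy and not dependency-preserving

Lossless test (chase): Rows 1 and 2 agree on F; apply F→I and equate their I entries. Rows 1 and 3 agree on F; apply F→I and equate their I entries. No row becomes fully distinguished — the join is lossy.
Dependency preservation: the restricted closure of {H} across the fragments never reaches {K}, so H → K cannot be enforced without a join — not preserved.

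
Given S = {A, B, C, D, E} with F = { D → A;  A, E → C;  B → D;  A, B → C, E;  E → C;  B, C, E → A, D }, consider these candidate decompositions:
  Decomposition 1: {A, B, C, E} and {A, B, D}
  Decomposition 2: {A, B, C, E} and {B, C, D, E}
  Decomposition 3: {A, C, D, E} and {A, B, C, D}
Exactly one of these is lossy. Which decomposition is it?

Decomposition 1: common = {A, B}, closure = {A, B, C, D, E} → lossless.
Decomposition 2: common = {B, C, E}, closure = {A, B, C, D, E} → lossless.
Decomposition 3: common = {A, C, D}, closure = {A, C, D} → lossy.

Decomposition 3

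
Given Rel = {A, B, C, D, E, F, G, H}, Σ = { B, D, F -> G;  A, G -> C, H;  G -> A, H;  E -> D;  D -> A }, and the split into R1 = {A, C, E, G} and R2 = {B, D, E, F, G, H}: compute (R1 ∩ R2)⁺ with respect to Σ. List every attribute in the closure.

R1 ∩ R2 = {E, G}.
G → A, H applies, adding A, H
E → D applies, adding D
A, G → C, H applies, adding C
Closure: {A, C, D, E, G, H}.

A, C, D, E, G, H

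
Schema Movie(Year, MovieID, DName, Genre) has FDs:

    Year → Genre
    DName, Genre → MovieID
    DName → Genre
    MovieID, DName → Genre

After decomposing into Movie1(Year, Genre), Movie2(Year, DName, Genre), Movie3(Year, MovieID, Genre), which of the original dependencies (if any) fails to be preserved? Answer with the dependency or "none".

DName, Genre → MovieID

Check DName, Genre → MovieID: no single fragment contains all of {MovieID, DName, Genre}, and the restricted closure of {DName, Genre} across the fragments never reaches {MovieID}.
Year → Genre is preserved.
DName → Genre is preserved.
MovieID, DName → Genre is preserved.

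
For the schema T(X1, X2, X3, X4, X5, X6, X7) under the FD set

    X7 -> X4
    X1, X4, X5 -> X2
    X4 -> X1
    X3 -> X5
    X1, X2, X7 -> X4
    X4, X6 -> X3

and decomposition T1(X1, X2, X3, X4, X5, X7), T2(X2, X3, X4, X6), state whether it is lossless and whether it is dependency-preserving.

Lossless test: (X2, X3, X4)⁺ = {X1, X2, X3, X4, X5}, which is a superkey of neither fragment — lossy.
Dependency preservation: every FD's attributes lie within a single fragment, so each can be enforced locally — preserved.

lossy but dependency-preserving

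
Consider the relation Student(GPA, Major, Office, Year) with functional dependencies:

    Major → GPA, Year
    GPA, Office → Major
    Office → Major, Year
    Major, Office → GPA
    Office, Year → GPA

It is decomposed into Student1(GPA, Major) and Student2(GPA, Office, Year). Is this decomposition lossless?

Common attributes: Student1 ∩ Student2 = {GPA}.
No dependency enlarges {GPA}, so (GPA)⁺ = {GPA}.
The closure contains neither all of Student1 = {GPA, Major} nor all of Student2 = {GPA, Office, Year}, so the common attributes are not a superkey of either fragment. The join is lossy.

No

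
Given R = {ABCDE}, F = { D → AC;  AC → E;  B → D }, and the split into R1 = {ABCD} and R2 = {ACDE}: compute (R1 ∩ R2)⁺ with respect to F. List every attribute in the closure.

ACDE

R1 ∩ R2 = {ACD}.
AC → E applies, adding E
Closure: {ACDE}.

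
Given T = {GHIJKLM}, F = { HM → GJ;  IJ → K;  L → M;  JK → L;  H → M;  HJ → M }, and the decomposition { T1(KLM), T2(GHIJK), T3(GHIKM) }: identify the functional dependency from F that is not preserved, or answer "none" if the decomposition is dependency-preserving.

JK → L

Check JK → L: no single fragment contains all of {JKL}, and the restricted closure of {JK} across the fragments never reaches {L}.
HM → GJ is preserved.
IJ → K is preserved.
L → M is preserved.
H → M is preserved.
HJ → M is preserved.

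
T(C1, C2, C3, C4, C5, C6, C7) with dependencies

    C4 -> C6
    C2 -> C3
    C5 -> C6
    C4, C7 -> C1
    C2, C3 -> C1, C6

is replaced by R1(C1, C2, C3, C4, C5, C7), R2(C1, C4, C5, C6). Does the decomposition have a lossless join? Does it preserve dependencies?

Lossless test: (C1, C4, C5)⁺ = {C1, C4, C5, C6}, which contains all of one fragment — lossless.
Dependency preservation: the restricted closure of {C2, C3} across the fragments never reaches {C1, C6}, so C2, C3 → C1, C6 cannot be enforced without a join — not preserved.

lossless but not dependency-preserving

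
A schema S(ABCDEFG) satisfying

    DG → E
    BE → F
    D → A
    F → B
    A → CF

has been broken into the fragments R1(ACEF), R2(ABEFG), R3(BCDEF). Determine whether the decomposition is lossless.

No

Chase test. Columns are ABCDEFG; row i has aⱼ where attribute j ∈ Ri, else bᵢⱼ.
Initial tableau (one row per fragment):
  row 1: a1 b12 a3 b14 a5 a6 b17
  row 2: a1 a2 b23 b24 a5 a6 a7
  row 3: b31 a2 a3 a4 a5 a6 b37
Rows 1 and 2 agree on F; apply F→B and equate their B entries.
Rows 1 and 2 agree on A; apply A→CF and equate their CF entries.
No row becomes fully distinguished — the join is lossy.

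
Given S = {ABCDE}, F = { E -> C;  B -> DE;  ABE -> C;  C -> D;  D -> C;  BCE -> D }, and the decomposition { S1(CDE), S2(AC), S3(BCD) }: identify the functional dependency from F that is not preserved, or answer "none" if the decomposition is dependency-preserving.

B -> DE

Check B → DE: no single fragment contains all of {BDE}, and the restricted closure of {B} across the fragments never reaches {DE}.
E → C is preserved.
ABE → C is preserved.
C → D is preserved.
D → C is preserved.
BCE → D is preserved.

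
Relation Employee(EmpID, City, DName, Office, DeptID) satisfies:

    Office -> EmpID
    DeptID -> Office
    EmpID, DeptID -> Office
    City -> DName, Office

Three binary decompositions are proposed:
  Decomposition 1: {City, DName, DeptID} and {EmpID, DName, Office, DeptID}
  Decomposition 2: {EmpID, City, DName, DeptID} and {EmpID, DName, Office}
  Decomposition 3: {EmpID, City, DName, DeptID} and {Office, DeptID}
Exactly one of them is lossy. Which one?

Decomposition 2

Decomposition 1: common = {DName, DeptID}, closure = {EmpID, DName, Office, DeptID} → lossless.
Decomposition 2: common = {EmpID, DName}, closure = {EmpID, DName} → lossy.
Decomposition 3: common = {DeptID}, closure = {EmpID, Office, DeptID} → lossless.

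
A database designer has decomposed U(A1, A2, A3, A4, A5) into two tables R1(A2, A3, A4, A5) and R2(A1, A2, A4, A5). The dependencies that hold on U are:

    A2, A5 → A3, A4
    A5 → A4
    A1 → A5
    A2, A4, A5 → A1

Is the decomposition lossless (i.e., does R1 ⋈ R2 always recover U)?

Common attributes: R1 ∩ R2 = {A2, A4, A5}.
Closure of {A2, A4, A5}: A2, A5 → A3, A4 applies, adding A3; A2, A4, A5 → A1 applies, adding A1. So (A2, A4, A5)⁺ = {A1, A2, A3, A4, A5}.
This closure contains every attribute of R1, so R1 ∩ R2 → R1. The join is lossless.

Yes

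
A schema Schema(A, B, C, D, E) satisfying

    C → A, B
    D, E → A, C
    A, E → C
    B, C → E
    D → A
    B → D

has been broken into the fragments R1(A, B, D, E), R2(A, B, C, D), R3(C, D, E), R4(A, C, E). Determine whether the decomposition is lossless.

Yes

Chase test. Columns are A, B, C, D, E; row i has aⱼ where attribute j ∈ Ri, else bᵢⱼ.
Initial tableau (one row per fragment):
  row 1: a1 a2 b13 a4 a5
  row 2: a1 a2 a3 a4 b25
  row 3: b31 b32 a3 a4 a5
  row 4: a1 b42 a3 b44 a5
Rows 2 and 3 agree on C; apply C→A, B and equate their A, B entries.
Rows 2 and 4 agree on C; apply C→A, B and equate their A, B entries.
Rows 1 and 3 agree on D, E; apply D, E→A, C and equate their A, C entries.
Rows 1 and 2 agree on B, C; apply B, C→E and equate their E entries.
Rows 1 and 4 agree on B; apply B→D and equate their D entries.
Row 1 is now all distinguished symbols — the join is lossless.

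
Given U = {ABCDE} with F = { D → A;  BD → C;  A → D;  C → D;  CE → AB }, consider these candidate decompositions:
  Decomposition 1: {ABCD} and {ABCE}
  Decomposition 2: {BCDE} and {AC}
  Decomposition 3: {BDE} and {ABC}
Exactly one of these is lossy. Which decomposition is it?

Decomposition 3

Decomposition 1: common = {ABC}, closure = {ABCD} → lossless.
Decomposition 2: common = {C}, closure = {ACD} → lossless.
Decomposition 3: common = {B}, closure = {B} → lossy.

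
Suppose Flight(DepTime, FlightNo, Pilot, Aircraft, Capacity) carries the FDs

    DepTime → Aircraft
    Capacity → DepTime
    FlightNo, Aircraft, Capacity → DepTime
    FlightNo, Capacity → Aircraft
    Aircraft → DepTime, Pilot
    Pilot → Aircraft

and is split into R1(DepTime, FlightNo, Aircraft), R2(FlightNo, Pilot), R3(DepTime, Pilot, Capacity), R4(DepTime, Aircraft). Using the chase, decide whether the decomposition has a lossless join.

No

Chase test. Columns are DepTime, FlightNo, Pilot, Aircraft, Capacity; row i has aⱼ where attribute j ∈ Ri, else bᵢⱼ.
Initial tableau (one row per fragment):
  row 1: a1 a2 b13 a4 b15
  row 2: b21 a2 a3 b24 b25
  row 3: a1 b32 a3 b34 a5
  row 4: a1 b42 b43 a4 b45
Rows 1 and 3 agree on DepTime; apply DepTime→Aircraft and equate their Aircraft entries.
Rows 1 and 3 agree on Aircraft; apply Aircraft→DepTime, Pilot and equate their DepTime, Pilot entries.
Rows 1 and 4 agree on Aircraft; apply Aircraft→DepTime, Pilot and equate their DepTime, Pilot entries.
Rows 1 and 2 agree on Pilot; apply Pilot→Aircraft and equate their Aircraft entries.
Rows 1 and 2 agree on Aircraft; apply Aircraft→DepTime, Pilot and equate their DepTime, Pilot entries.
No row becomes fully distinguished — the join is lossy.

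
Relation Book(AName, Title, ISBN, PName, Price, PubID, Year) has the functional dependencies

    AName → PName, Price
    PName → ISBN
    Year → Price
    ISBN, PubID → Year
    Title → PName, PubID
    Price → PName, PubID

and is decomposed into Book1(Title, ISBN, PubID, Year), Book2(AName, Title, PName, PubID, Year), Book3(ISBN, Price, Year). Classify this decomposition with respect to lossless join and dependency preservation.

lossless but not dependency-preserving

Lossless test (chase): Rows 1 and 2 agree on Year; apply Year→Price and equate their Price entries. Rows 1 and 3 agree on Year; apply Year→Price and equate their Price entries. Rows 1 and 2 agree on Title; apply Title→PName, PubID and equate their PName, PubID entries. Rows 1 and 3 agree on Price; apply Price→PName, PubID and equate their PName, PubID entries. Rows 1 and 2 agree on PName; apply PName→ISBN and equate their ISBN entries. Row 2 is now all distinguished symbols — the join is lossless.
Dependency preservation: the restricted closure of {PName} across the fragments never reaches {ISBN}, so PName → ISBN cannot be enforced without a join — not preserved.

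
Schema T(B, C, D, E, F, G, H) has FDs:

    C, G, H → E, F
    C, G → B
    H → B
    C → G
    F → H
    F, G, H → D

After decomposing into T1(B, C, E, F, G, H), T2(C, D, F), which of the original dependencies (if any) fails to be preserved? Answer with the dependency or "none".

Check F, G, H → D: no single fragment contains all of {D, F, G, H}, and the restricted closure of {F, G, H} across the fragments never reaches {D}.
C, G, H → E, F is preserved.
C, G → B is preserved.
H → B is preserved.
C → G is preserved.
F → H is preserved.

F, G, H → D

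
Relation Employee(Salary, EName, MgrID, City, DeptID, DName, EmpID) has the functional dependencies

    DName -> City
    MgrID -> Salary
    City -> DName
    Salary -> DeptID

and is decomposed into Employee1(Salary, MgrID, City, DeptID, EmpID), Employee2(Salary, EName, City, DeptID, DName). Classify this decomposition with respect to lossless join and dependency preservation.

Lossless test: (Salary, City, DeptID)⁺ = {Salary, City, DeptID, DName}, which is a superkey of neither fragment — lossy.
Dependency preservation: every FD's attributes lie within a single fragment, so each can be enforced locally — preserved.

lossy but dependency-preserving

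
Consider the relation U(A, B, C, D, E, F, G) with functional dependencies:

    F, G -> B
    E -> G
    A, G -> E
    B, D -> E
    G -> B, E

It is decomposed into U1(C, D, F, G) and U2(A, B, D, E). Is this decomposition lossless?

Common attributes: U1 ∩ U2 = {D}.
No dependency enlarges {D}, so (D)⁺ = {D}.
The closure contains neither all of U1 = {C, D, F, G} nor all of U2 = {A, B, D, E}, so the common attributes are not a superkey of either fragment. The join is lossy.

No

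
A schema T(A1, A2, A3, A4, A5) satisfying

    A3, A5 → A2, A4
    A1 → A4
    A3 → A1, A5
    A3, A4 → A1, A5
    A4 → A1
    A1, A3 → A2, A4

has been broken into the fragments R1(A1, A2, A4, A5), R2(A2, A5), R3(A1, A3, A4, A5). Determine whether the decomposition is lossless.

Chase test. Columns are A1, A2, A3, A4, A5; row i has aⱼ where attribute j ∈ Ri, else bᵢⱼ.
Initial tableau (one row per fragment):
  row 1: a1 a2 b13 a4 a5
  row 2: b21 a2 b23 b24 a5
  row 3: a1 b32 a3 a4 a5
No row becomes fully distinguished — the join is lossy.

No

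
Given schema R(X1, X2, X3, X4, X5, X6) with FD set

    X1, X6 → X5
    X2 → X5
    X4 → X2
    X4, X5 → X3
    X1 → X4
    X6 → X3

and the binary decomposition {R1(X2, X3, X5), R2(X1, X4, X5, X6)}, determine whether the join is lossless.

No

Common attributes: R1 ∩ R2 = {X5}.
No dependency enlarges {X5}, so (X5)⁺ = {X5}.
The closure contains neither all of R1 = {X2, X3, X5} nor all of R2 = {X1, X4, X5, X6}, so the common attributes are not a superkey of either fragment. The join is lossy.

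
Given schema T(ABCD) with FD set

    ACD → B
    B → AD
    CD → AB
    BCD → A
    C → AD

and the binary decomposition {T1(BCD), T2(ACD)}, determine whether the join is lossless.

Yes

Common attributes: T1 ∩ T2 = {CD}.
Closure of {CD}: CD → AB applies, adding AB. So (CD)⁺ = {ABCD}.
This closure contains every attribute of T1, so T1 ∩ T2 → T1. The join is lossless.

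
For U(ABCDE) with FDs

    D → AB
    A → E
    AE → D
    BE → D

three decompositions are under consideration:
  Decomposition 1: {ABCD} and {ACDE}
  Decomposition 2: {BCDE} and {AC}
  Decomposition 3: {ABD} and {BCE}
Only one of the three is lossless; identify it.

Decomposition 1

Decomposition 1: common = {ACD}, closure = {ABCDE} → lossless.
Decomposition 2: common = {C}, closure = {C} → lossy.
Decomposition 3: common = {B}, closure = {B} → lossy.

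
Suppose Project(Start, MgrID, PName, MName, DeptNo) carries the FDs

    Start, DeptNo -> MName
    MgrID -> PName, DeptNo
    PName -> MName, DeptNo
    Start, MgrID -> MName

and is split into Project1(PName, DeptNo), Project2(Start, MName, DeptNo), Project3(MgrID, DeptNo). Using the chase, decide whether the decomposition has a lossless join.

Chase test. Columns are Start, MgrID, PName, MName, DeptNo; row i has aⱼ where attribute j ∈ Projecti, else bᵢⱼ.
Initial tableau (one row per fragment):
  row 1: b11 b12 a3 b14 a5
  row 2: a1 b22 b23 a4 a5
  row 3: b31 a2 b33 b34 a5
No row becomes fully distinguished — the join is lossy.

No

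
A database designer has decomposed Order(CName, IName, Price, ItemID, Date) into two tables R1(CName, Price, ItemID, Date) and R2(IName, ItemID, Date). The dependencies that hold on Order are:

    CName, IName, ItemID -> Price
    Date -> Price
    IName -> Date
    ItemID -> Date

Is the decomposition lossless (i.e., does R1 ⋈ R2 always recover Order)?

No

Common attributes: R1 ∩ R2 = {ItemID, Date}.
Closure of {ItemID, Date}: Date → Price applies, adding Price. So (ItemID, Date)⁺ = {Price, ItemID, Date}.
The closure contains neither all of R1 = {CName, Price, ItemID, Date} nor all of R2 = {IName, ItemID, Date}, so the common attributes are not a superkey of either fragment. The join is lossy.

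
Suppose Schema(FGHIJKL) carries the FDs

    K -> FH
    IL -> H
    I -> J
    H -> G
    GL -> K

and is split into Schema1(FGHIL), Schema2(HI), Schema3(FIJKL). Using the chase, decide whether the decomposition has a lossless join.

Yes

Chase test. Columns are FGHIJKL; row i has aⱼ where attribute j ∈ Schemai, else bᵢⱼ.
Initial tableau (one row per fragment):
  row 1: a1 a2 a3 a4 b15 b16 a7
  row 2: b21 b22 a3 a4 b25 b26 b27
  row 3: a1 b32 b33 a4 a5 a6 a7
Rows 1 and 3 agree on IL; apply IL→H and equate their H entries.
Rows 1 and 2 agree on I; apply I→J and equate their J entries.
Rows 1 and 3 agree on I; apply I→J and equate their J entries.
Rows 1 and 2 agree on H; apply H→G and equate their G entries.
Rows 1 and 3 agree on H; apply H→G and equate their G entries.
Rows 1 and 3 agree on GL; apply GL→K and equate their K entries.
Row 1 is now all distinguished symbols — the join is lossless.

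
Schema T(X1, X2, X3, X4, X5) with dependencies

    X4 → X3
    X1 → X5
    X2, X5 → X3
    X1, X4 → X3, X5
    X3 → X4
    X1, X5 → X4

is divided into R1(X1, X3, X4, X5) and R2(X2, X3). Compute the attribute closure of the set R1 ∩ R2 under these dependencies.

R1 ∩ R2 = {X3}.
X3 → X4 applies, adding X4
Closure: {X3, X4}.

X3, X4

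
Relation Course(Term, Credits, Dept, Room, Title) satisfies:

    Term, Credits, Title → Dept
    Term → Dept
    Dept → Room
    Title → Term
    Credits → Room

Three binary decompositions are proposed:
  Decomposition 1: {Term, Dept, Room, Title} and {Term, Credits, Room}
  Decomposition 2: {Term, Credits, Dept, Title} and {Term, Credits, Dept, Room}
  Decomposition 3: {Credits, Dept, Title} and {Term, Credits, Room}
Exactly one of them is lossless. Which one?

Decomposition 2

Decomposition 1: common = {Term, Room}, closure = {Term, Dept, Room} → lossy.
Decomposition 2: common = {Term, Credits, Dept}, closure = {Term, Credits, Dept, Room} → lossless.
Decomposition 3: common = {Credits}, closure = {Credits, Room} → lossy.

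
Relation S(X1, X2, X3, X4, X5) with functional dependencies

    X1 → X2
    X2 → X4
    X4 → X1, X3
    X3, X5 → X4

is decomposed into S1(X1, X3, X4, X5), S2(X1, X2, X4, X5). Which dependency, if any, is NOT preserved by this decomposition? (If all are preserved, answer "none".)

X1 → X2 lies within S2.
X2 → X4 lies within S2.
X4 → X1, X3 lies within S1.
X3, X5 → X4 lies within S1.
Every dependency is enforceable on the fragments, so the decomposition is dependency-preserving.

none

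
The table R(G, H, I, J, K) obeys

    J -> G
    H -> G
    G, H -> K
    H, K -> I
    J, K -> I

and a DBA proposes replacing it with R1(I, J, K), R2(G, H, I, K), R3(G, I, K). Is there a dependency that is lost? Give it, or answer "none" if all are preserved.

Check J → G: no single fragment contains all of {G, J}, and the restricted closure of {J} across the fragments never reaches {G}.
H → G is preserved.
G, H → K is preserved.
H, K → I is preserved.
J, K → I is preserved.

J -> G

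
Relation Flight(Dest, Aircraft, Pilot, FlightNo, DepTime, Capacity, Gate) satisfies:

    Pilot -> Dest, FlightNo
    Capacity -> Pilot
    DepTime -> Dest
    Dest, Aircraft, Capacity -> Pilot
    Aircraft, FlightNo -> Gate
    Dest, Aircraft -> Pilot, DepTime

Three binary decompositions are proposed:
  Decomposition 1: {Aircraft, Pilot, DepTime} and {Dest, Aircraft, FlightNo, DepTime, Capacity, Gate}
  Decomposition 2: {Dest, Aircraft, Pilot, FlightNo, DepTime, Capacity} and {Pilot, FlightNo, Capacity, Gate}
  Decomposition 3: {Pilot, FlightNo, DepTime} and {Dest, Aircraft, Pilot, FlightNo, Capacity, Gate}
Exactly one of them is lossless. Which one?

Decomposition 1

Decomposition 1: common = {Aircraft, DepTime}, closure = {Dest, Aircraft, Pilot, FlightNo, DepTime, Gate} → lossless.
Decomposition 2: common = {Pilot, FlightNo, Capacity}, closure = {Dest, Pilot, FlightNo, Capacity} → lossy.
Decomposition 3: common = {Pilot, FlightNo}, closure = {Dest, Pilot, FlightNo} → lossy.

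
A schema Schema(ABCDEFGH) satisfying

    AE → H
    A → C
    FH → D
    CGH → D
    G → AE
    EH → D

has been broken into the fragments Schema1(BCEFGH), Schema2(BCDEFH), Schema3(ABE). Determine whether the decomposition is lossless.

Chase test. Columns are ABCDEFGH; row i has aⱼ where attribute j ∈ Schemai, else bᵢⱼ.
Initial tableau (one row per fragment):
  row 1: b11 a2 a3 b14 a5 a6 a7 a8
  row 2: b21 a2 a3 a4 a5 a6 b27 a8
  row 3: a1 a2 b33 b34 a5 b36 b37 b38
Rows 1 and 2 agree on FH; apply FH→D and equate their D entries.
No row becomes fully distinguished — the join is lossy.

No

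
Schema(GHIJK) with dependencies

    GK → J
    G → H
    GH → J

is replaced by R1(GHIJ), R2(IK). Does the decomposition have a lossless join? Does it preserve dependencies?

Lossless test: (I)⁺ = {I}, which is a superkey of neither fragment — lossy.
Dependency preservation: GK → J is not contained in any single fragment, but the restricted closure of its left-hand side across the fragments still reaches the right-hand side; the remaining FDs each lie inside some fragment. All dependencies are preserved.

lossy but dependency-preserving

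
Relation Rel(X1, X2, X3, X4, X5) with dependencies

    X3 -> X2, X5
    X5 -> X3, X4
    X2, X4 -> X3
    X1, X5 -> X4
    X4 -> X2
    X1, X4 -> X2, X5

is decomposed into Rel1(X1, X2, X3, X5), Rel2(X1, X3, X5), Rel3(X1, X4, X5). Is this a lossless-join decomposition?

Yes

Chase test. Columns are X1, X2, X3, X4, X5; row i has aⱼ where attribute j ∈ Reli, else bᵢⱼ.
Initial tableau (one row per fragment):
  row 1: a1 a2 a3 b14 a5
  row 2: a1 b22 a3 b24 a5
  row 3: a1 b32 b33 a4 a5
Rows 1 and 2 agree on X3; apply X3→X2, X5 and equate their X2, X5 entries.
Rows 1 and 2 agree on X5; apply X5→X3, X4 and equate their X3, X4 entries.
Rows 1 and 3 agree on X5; apply X5→X3, X4 and equate their X3, X4 entries.
Rows 1 and 3 agree on X4; apply X4→X2 and equate their X2 entries.
Row 1 is now all distinguished symbols — the join is lossless.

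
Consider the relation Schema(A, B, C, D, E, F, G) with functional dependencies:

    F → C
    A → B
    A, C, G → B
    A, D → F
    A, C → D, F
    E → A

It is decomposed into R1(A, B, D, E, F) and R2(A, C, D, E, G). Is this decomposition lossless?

Yes

Common attributes: R1 ∩ R2 = {A, D, E}.
Closure of {A, D, E}: A → B applies, adding B; A, D → F applies, adding F; F → C applies, adding C. So (A, D, E)⁺ = {A, B, C, D, E, F}.
This closure contains every attribute of R1, so R1 ∩ R2 → R1. The join is lossless.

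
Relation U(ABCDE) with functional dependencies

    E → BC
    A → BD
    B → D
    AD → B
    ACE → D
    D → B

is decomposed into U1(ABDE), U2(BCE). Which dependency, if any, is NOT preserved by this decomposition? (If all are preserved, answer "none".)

E → BC lies within U2.
A → BD lies within U1.
B → D lies within U1.
AD → B lies within U1.
ACE → D: restricted closure across fragments reaches D.
D → B lies within U1.
Every dependency is enforceable on the fragments, so the decomposition is dependency-preserving.

none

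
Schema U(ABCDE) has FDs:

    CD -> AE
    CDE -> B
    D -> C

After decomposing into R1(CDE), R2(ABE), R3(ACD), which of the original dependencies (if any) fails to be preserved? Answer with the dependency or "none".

Check CDE → B: no single fragment contains all of {BCDE}, and the restricted closure of {CDE} across the fragments never reaches {B}.
CD → AE is preserved.
D → C is preserved.

CDE -> B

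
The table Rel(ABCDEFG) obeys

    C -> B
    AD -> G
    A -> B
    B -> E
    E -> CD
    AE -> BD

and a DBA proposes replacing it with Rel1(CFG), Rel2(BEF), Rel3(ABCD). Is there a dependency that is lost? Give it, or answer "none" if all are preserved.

Check AD → G: no single fragment contains all of {ADG}, and the restricted closure of {AD} across the fragments never reaches {G}.
C → B is preserved.
A → B is preserved.
B → E is preserved.
E → CD is preserved.
AE → BD is preserved.

AD -> G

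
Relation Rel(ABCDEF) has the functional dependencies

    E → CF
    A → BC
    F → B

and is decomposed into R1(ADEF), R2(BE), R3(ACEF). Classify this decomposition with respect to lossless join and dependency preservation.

lossless but not dependency-preserving

Lossless test (chase): Rows 1 and 2 agree on E; apply E→CF and equate their CF entries. Rows 1 and 3 agree on E; apply E→CF and equate their CF entries. Rows 1 and 3 agree on A; apply A→BC and equate their BC entries. Rows 1 and 2 agree on F; apply F→B and equate their B entries. Row 1 is now all distinguished symbols — the join is lossless.
Dependency preservation: the restricted closure of {A} across the fragments never reaches {BC}, so A → BC cannot be enforced without a join — not preserved.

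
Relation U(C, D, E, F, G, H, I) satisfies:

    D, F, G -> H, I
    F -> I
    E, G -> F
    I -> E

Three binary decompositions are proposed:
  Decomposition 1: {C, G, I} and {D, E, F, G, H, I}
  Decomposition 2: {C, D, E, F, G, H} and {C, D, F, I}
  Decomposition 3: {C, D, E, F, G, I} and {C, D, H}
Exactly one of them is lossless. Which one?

Decomposition 1: common = {G, I}, closure = {E, F, G, I} → lossy.
Decomposition 2: common = {C, D, F}, closure = {C, D, E, F, I} → lossless.
Decomposition 3: common = {C, D}, closure = {C, D} → lossy.

Decomposition 2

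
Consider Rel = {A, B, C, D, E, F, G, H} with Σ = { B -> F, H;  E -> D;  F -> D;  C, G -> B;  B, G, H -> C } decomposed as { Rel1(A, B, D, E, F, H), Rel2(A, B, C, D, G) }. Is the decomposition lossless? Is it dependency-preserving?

lossy but dependency-preserving

Lossless test: (A, B, D)⁺ = {A, B, D, F, H}, which is a superkey of neither fragment — lossy.
Dependency preservation: B, G, H → C is not contained in any single fragment, but the restricted closure of its left-hand side across the fragments still reaches the right-hand side; the remaining FDs each lie inside some fragment. All dependencies are preserved.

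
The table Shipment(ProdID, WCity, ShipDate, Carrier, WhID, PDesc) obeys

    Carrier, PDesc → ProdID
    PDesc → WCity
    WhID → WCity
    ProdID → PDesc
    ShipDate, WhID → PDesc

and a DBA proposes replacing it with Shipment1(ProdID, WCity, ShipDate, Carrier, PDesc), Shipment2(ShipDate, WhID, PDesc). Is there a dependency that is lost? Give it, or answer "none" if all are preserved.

WhID → WCity

Check WhID → WCity: no single fragment contains all of {WCity, WhID}, and the restricted closure of {WhID} across the fragments never reaches {WCity}.
Carrier, PDesc → ProdID is preserved.
PDesc → WCity is preserved.
ProdID → PDesc is preserved.
ShipDate, WhID → PDesc is preserved.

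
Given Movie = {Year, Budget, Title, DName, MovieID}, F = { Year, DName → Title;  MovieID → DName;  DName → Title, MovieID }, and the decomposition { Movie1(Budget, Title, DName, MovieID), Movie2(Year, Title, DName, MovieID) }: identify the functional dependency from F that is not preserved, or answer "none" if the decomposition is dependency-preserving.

Year, DName → Title lies within Movie2.
MovieID → DName lies within Movie1.
DName → Title, MovieID lies within Movie1.
Every dependency is enforceable on the fragments, so the decomposition is dependency-preserving.

none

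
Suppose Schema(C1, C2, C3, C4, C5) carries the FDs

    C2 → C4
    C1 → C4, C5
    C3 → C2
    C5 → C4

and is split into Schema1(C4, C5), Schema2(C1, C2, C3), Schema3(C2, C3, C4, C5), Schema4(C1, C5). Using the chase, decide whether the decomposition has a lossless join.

Chase test. Columns are C1, C2, C3, C4, C5; row i has aⱼ where attribute j ∈ Schemai, else bᵢⱼ.
Initial tableau (one row per fragment):
  row 1: b11 b12 b13 a4 a5
  row 2: a1 a2 a3 b24 b25
  row 3: b31 a2 a3 a4 a5
  row 4: a1 b42 b43 b44 a5
Rows 2 and 3 agree on C2; apply C2→C4 and equate their C4 entries.
Rows 2 and 4 agree on C1; apply C1→C4, C5 and equate their C4, C5 entries.
Row 2 is now all distinguished symbols — the join is lossless.

Yes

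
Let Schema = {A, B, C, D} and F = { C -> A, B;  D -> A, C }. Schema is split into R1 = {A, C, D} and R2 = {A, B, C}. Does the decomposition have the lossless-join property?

Common attributes: R1 ∩ R2 = {A, C}.
Closure of {A, C}: C → A, B applies, adding B. So (A, C)⁺ = {A, B, C}.
This closure contains every attribute of R2, so R1 ∩ R2 → R2. The join is lossless.

Yes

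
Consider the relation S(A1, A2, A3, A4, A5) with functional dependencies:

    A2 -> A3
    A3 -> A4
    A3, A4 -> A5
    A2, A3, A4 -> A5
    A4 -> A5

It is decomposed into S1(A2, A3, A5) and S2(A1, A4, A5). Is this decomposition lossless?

Common attributes: S1 ∩ S2 = {A5}.
No dependency enlarges {A5}, so (A5)⁺ = {A5}.
The closure contains neither all of S1 = {A2, A3, A5} nor all of S2 = {A1, A4, A5}, so the common attributes are not a superkey of either fragment. The join is lossy.

No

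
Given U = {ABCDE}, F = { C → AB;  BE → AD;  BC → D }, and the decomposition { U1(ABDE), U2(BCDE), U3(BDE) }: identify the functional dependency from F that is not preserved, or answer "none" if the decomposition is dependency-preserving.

C → AB

Check C → AB: no single fragment contains all of {ABC}, and the restricted closure of {C} across the fragments never reaches {AB}.
BE → AD is preserved.
BC → D is preserved.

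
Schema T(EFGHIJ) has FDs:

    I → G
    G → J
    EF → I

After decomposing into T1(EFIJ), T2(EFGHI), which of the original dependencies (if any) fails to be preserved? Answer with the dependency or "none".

G → J

Check G → J: no single fragment contains all of {GJ}, and the restricted closure of {G} across the fragments never reaches {J}.
I → G is preserved.
EF → I is preserved.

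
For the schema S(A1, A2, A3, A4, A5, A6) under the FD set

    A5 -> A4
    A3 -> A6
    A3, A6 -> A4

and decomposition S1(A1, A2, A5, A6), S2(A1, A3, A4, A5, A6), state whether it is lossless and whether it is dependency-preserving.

Lossless test: (A1, A5, A6)⁺ = {A1, A4, A5, A6}, which is a superkey of neither fragment — lossy.
Dependency preservation: every FD's attributes lie within a single fragment, so each can be enforced locally — preserved.

lossy but dependency-preserving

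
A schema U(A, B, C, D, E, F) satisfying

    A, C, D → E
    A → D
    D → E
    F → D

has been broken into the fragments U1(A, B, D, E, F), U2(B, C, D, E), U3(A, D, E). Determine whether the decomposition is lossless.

Chase test. Columns are A, B, C, D, E, F; row i has aⱼ where attribute j ∈ Ui, else bᵢⱼ.
Initial tableau (one row per fragment):
  row 1: a1 a2 b13 a4 a5 a6
  row 2: b21 a2 a3 a4 a5 b26
  row 3: a1 b32 b33 a4 a5 b36
No row becomes fully distinguished — the join is lossy.

No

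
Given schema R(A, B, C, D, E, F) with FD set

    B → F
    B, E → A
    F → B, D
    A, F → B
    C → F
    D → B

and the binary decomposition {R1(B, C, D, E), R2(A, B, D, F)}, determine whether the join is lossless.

No

Common attributes: R1 ∩ R2 = {B, D}.
Closure of {B, D}: B → F applies, adding F. So (B, D)⁺ = {B, D, F}.
The closure contains neither all of R1 = {B, C, D, E} nor all of R2 = {A, B, D, F}, so the common attributes are not a superkey of either fragment. The join is lossy.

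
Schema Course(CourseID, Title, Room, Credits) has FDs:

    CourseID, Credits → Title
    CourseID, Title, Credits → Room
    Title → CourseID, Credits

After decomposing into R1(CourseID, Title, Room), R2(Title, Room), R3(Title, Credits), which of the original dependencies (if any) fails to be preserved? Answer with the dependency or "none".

CourseID, Credits → Title

Check CourseID, Credits → Title: no single fragment contains all of {CourseID, Title, Credits}, and the restricted closure of {CourseID, Credits} across the fragments never reaches {Title}.
CourseID, Title, Credits → Room is preserved.
Title → CourseID, Credits is preserved.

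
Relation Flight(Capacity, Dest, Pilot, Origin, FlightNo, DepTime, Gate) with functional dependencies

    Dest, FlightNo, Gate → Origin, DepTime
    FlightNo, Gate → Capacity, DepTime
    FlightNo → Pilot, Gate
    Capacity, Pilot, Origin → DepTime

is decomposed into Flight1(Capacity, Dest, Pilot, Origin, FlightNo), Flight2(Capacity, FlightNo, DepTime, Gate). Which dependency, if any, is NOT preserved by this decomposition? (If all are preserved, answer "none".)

Capacity, Pilot, Origin → DepTime

Check Capacity, Pilot, Origin → DepTime: no single fragment contains all of {Capacity, Pilot, Origin, DepTime}, and the restricted closure of {Capacity, Pilot, Origin} across the fragments never reaches {DepTime}.
Dest, FlightNo, Gate → Origin, DepTime is preserved.
FlightNo, Gate → Capacity, DepTime is preserved.
FlightNo → Pilot, Gate is preserved.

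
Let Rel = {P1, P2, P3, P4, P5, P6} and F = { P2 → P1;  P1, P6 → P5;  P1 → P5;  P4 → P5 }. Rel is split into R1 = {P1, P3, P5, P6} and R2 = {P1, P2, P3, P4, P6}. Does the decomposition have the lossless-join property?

Common attributes: R1 ∩ R2 = {P1, P3, P6}.
Closure of {P1, P3, P6}: P1, P6 → P5 applies, adding P5. So (P1, P3, P6)⁺ = {P1, P3, P5, P6}.
This closure contains every attribute of R1, so R1 ∩ R2 → R1. The join is lossless.

Yes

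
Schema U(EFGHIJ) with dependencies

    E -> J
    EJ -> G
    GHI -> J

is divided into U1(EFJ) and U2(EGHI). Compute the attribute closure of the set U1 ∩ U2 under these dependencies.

U1 ∩ U2 = {E}.
E → J applies, adding J
EJ → G applies, adding G
Closure: {EGJ}.

EGJ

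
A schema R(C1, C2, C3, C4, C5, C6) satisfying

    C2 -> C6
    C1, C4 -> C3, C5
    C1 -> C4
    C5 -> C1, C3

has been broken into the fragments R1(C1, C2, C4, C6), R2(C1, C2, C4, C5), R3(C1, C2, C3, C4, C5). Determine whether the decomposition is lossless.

Chase test. Columns are C1, C2, C3, C4, C5, C6; row i has aⱼ where attribute j ∈ Ri, else bᵢⱼ.
Initial tableau (one row per fragment):
  row 1: a1 a2 b13 a4 b15 a6
  row 2: a1 a2 b23 a4 a5 b26
  row 3: a1 a2 a3 a4 a5 b36
Rows 1 and 2 agree on C2; apply C2→C6 and equate their C6 entries.
Rows 1 and 3 agree on C2; apply C2→C6 and equate their C6 entries.
Rows 1 and 2 agree on C1, C4; apply C1, C4→C3, C5 and equate their C3, C5 entries.
Rows 1 and 3 agree on C1, C4; apply C1, C4→C3, C5 and equate their C3, C5 entries.
Row 1 is now all distinguished symbols — the join is lossless.

Yes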